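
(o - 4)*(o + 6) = o^2 + 2*o - 24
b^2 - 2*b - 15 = (b - 5)*(b + 3)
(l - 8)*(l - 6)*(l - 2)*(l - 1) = l^4 - 17*l^3 + 92*l^2 - 172*l + 96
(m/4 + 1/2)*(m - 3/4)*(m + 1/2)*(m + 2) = m^4/4 + 15*m^3/16 + 21*m^2/32 - 5*m/8 - 3/8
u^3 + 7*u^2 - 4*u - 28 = (u - 2)*(u + 2)*(u + 7)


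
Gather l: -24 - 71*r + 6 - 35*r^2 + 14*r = -35*r^2 - 57*r - 18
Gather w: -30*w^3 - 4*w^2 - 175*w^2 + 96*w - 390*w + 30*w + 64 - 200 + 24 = -30*w^3 - 179*w^2 - 264*w - 112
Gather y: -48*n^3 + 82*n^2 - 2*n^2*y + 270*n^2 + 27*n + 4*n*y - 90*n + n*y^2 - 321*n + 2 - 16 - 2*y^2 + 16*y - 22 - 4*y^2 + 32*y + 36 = -48*n^3 + 352*n^2 - 384*n + y^2*(n - 6) + y*(-2*n^2 + 4*n + 48)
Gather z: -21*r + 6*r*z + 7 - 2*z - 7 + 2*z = 6*r*z - 21*r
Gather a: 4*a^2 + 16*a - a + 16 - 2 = 4*a^2 + 15*a + 14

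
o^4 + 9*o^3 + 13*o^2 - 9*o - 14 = (o - 1)*(o + 1)*(o + 2)*(o + 7)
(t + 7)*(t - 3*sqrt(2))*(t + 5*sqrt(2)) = t^3 + 2*sqrt(2)*t^2 + 7*t^2 - 30*t + 14*sqrt(2)*t - 210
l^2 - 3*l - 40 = (l - 8)*(l + 5)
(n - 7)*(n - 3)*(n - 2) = n^3 - 12*n^2 + 41*n - 42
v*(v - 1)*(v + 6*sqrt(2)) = v^3 - v^2 + 6*sqrt(2)*v^2 - 6*sqrt(2)*v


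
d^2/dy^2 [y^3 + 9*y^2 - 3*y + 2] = 6*y + 18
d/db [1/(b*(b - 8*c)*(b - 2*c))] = (-b*(b - 8*c) - b*(b - 2*c) - (b - 8*c)*(b - 2*c))/(b^2*(b - 8*c)^2*(b - 2*c)^2)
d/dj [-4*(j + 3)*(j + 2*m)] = -8*j - 8*m - 12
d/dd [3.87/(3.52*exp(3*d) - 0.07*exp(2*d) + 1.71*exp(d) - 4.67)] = (-40.8672*exp(2*d) + 0.5418*exp(d) - 6.6177)*exp(d)/(3.52*exp(3*d) - 0.07*exp(2*d) + 1.71*exp(d) - 4.67)^2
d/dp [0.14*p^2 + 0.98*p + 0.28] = 0.28*p + 0.98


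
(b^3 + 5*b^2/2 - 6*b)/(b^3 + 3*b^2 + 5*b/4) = 2*(2*b^2 + 5*b - 12)/(4*b^2 + 12*b + 5)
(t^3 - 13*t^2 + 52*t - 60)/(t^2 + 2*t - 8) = (t^2 - 11*t + 30)/(t + 4)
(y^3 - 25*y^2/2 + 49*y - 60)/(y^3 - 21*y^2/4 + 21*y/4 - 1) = 2*(2*y^2 - 17*y + 30)/(4*y^2 - 5*y + 1)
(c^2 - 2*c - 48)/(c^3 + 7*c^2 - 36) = (c - 8)/(c^2 + c - 6)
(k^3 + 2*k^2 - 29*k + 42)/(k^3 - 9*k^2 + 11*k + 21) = (k^2 + 5*k - 14)/(k^2 - 6*k - 7)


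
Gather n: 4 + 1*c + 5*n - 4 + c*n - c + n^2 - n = n^2 + n*(c + 4)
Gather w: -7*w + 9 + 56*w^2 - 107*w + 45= 56*w^2 - 114*w + 54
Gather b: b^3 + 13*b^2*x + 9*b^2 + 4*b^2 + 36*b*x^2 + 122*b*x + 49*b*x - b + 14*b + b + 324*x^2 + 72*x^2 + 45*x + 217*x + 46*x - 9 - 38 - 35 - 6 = b^3 + b^2*(13*x + 13) + b*(36*x^2 + 171*x + 14) + 396*x^2 + 308*x - 88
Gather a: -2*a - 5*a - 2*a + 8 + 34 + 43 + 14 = 99 - 9*a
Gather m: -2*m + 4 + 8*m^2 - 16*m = 8*m^2 - 18*m + 4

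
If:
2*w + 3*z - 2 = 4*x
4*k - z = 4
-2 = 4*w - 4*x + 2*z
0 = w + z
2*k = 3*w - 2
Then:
No Solution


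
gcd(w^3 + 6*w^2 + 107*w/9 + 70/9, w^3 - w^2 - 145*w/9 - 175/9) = w^2 + 4*w + 35/9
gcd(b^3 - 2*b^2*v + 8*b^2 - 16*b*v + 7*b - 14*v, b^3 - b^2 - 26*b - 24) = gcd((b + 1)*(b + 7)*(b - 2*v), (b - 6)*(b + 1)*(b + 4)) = b + 1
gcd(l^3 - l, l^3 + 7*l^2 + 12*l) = l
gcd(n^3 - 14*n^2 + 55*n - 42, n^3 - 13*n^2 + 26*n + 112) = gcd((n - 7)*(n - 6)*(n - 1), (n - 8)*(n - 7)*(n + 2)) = n - 7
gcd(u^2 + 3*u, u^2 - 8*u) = u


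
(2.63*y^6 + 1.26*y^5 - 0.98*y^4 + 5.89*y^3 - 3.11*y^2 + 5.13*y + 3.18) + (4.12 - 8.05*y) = 2.63*y^6 + 1.26*y^5 - 0.98*y^4 + 5.89*y^3 - 3.11*y^2 - 2.92*y + 7.3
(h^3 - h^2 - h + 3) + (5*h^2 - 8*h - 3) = h^3 + 4*h^2 - 9*h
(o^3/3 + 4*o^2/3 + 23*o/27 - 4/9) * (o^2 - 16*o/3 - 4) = o^5/3 - 4*o^4/9 - 205*o^3/27 - 836*o^2/81 - 28*o/27 + 16/9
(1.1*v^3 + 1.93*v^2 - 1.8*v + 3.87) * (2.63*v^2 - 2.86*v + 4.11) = 2.893*v^5 + 1.9299*v^4 - 5.7328*v^3 + 23.2584*v^2 - 18.4662*v + 15.9057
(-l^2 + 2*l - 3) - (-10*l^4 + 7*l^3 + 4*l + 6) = 10*l^4 - 7*l^3 - l^2 - 2*l - 9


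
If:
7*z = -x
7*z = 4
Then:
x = -4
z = 4/7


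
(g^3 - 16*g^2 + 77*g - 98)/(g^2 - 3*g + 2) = (g^2 - 14*g + 49)/(g - 1)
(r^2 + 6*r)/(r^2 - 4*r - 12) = r*(r + 6)/(r^2 - 4*r - 12)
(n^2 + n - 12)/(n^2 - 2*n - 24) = (n - 3)/(n - 6)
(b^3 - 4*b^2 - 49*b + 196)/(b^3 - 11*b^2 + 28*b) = (b + 7)/b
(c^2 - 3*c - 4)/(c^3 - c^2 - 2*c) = (c - 4)/(c*(c - 2))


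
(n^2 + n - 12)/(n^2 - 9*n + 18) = (n + 4)/(n - 6)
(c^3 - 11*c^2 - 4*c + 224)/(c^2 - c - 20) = (c^2 - 15*c + 56)/(c - 5)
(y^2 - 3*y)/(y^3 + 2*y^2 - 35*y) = (y - 3)/(y^2 + 2*y - 35)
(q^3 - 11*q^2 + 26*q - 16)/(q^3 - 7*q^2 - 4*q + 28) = (q^2 - 9*q + 8)/(q^2 - 5*q - 14)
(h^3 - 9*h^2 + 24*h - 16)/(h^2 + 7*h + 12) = (h^3 - 9*h^2 + 24*h - 16)/(h^2 + 7*h + 12)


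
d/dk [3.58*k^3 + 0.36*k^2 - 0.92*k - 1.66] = 10.74*k^2 + 0.72*k - 0.92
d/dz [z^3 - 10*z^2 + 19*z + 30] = 3*z^2 - 20*z + 19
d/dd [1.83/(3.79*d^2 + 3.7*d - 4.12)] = (-13.8714*d - 6.771)/(3.79*d^2 + 3.7*d - 4.12)^2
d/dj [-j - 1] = -1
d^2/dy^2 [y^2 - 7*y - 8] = 2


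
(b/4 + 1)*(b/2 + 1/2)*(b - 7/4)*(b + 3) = b^4/8 + 25*b^3/32 + 5*b^2/8 - 85*b/32 - 21/8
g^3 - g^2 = g^2*(g - 1)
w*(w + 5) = w^2 + 5*w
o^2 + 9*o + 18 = (o + 3)*(o + 6)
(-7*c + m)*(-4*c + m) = 28*c^2 - 11*c*m + m^2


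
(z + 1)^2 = z^2 + 2*z + 1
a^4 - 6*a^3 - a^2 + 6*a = a*(a - 6)*(a - 1)*(a + 1)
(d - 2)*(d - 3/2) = d^2 - 7*d/2 + 3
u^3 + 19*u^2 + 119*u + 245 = (u + 5)*(u + 7)^2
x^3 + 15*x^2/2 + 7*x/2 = x*(x + 1/2)*(x + 7)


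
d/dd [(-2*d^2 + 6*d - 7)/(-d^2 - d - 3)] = (8*d^2 - 2*d - 25)/(d^4 + 2*d^3 + 7*d^2 + 6*d + 9)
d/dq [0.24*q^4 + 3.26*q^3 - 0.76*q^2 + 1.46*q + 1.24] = 0.96*q^3 + 9.78*q^2 - 1.52*q + 1.46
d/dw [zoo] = 0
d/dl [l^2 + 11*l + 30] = 2*l + 11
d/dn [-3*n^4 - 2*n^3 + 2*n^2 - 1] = 2*n*(-6*n^2 - 3*n + 2)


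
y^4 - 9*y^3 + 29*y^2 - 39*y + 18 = (y - 3)^2*(y - 2)*(y - 1)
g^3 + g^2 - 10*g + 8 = (g - 2)*(g - 1)*(g + 4)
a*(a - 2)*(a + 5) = a^3 + 3*a^2 - 10*a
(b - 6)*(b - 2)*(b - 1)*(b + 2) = b^4 - 7*b^3 + 2*b^2 + 28*b - 24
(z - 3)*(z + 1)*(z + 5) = z^3 + 3*z^2 - 13*z - 15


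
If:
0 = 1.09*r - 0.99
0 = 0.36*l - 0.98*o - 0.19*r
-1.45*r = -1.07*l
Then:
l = 1.23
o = 0.28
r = 0.91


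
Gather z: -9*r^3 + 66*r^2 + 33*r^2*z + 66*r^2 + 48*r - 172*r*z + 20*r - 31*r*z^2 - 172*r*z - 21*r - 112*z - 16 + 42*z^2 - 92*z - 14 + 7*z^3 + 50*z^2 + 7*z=-9*r^3 + 132*r^2 + 47*r + 7*z^3 + z^2*(92 - 31*r) + z*(33*r^2 - 344*r - 197) - 30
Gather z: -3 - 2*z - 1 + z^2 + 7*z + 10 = z^2 + 5*z + 6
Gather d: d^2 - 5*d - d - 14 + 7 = d^2 - 6*d - 7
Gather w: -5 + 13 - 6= 2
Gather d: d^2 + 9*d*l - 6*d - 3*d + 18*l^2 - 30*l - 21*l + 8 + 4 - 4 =d^2 + d*(9*l - 9) + 18*l^2 - 51*l + 8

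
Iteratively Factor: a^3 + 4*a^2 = (a + 4)*(a^2) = a*(a + 4)*(a)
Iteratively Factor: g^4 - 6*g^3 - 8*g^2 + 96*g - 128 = (g - 4)*(g^3 - 2*g^2 - 16*g + 32) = (g - 4)*(g + 4)*(g^2 - 6*g + 8) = (g - 4)*(g - 2)*(g + 4)*(g - 4)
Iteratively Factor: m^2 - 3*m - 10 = (m + 2)*(m - 5)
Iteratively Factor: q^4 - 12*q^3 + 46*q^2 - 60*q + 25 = (q - 5)*(q^3 - 7*q^2 + 11*q - 5) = (q - 5)*(q - 1)*(q^2 - 6*q + 5) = (q - 5)*(q - 1)^2*(q - 5)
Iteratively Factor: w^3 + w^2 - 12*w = (w + 4)*(w^2 - 3*w) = w*(w + 4)*(w - 3)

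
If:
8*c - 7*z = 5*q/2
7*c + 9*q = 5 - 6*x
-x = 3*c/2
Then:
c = 63*z/67 + 25/134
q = 14*z/67 + 40/67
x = -189*z/134 - 75/268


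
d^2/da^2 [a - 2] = 0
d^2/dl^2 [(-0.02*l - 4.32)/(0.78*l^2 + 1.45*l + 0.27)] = (-(0.02*l + 4.32)*(1.56*l + 1.45)*(3.12*l + 2.9) + (0.0936*l + 6.7972)*(0.78*l^2 + 1.45*l + 0.27))/(0.78*l^2 + 1.45*l + 0.27)^3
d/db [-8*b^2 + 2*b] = 2 - 16*b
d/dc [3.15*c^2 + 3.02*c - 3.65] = 6.3*c + 3.02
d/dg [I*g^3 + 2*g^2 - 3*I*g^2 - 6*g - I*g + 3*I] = 3*I*g^2 + g*(4 - 6*I) - 6 - I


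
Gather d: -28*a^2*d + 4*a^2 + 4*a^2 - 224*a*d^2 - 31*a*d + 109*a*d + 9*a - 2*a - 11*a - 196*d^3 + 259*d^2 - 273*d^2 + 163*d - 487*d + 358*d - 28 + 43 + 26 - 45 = 8*a^2 - 4*a - 196*d^3 + d^2*(-224*a - 14) + d*(-28*a^2 + 78*a + 34) - 4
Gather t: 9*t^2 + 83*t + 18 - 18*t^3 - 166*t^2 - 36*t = -18*t^3 - 157*t^2 + 47*t + 18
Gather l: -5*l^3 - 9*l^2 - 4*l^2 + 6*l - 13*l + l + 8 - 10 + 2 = -5*l^3 - 13*l^2 - 6*l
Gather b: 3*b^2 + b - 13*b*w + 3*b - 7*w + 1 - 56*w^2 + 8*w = 3*b^2 + b*(4 - 13*w) - 56*w^2 + w + 1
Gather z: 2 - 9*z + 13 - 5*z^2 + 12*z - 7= -5*z^2 + 3*z + 8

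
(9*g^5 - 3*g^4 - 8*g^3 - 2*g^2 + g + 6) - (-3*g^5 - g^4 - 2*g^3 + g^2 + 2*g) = 12*g^5 - 2*g^4 - 6*g^3 - 3*g^2 - g + 6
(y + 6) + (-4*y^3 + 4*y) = -4*y^3 + 5*y + 6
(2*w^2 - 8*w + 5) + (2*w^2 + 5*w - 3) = 4*w^2 - 3*w + 2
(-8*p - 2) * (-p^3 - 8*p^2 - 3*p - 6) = 8*p^4 + 66*p^3 + 40*p^2 + 54*p + 12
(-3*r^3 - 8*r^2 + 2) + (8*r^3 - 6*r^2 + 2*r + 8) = 5*r^3 - 14*r^2 + 2*r + 10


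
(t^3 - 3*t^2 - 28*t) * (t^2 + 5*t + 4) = t^5 + 2*t^4 - 39*t^3 - 152*t^2 - 112*t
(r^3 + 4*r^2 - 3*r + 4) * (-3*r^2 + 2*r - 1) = -3*r^5 - 10*r^4 + 16*r^3 - 22*r^2 + 11*r - 4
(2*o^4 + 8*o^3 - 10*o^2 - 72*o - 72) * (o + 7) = 2*o^5 + 22*o^4 + 46*o^3 - 142*o^2 - 576*o - 504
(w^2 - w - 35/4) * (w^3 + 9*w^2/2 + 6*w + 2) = w^5 + 7*w^4/2 - 29*w^3/4 - 347*w^2/8 - 109*w/2 - 35/2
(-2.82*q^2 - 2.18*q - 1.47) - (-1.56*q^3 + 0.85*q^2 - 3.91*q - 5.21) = 1.56*q^3 - 3.67*q^2 + 1.73*q + 3.74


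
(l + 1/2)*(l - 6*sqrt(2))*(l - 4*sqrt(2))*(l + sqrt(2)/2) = l^4 - 19*sqrt(2)*l^3/2 + l^3/2 - 19*sqrt(2)*l^2/4 + 38*l^2 + 19*l + 24*sqrt(2)*l + 12*sqrt(2)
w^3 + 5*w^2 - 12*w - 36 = (w - 3)*(w + 2)*(w + 6)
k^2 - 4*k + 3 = (k - 3)*(k - 1)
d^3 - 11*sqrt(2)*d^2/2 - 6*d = d*(d - 6*sqrt(2))*(d + sqrt(2)/2)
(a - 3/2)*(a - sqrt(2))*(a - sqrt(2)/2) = a^3 - 3*sqrt(2)*a^2/2 - 3*a^2/2 + a + 9*sqrt(2)*a/4 - 3/2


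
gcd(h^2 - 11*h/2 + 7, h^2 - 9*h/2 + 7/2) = h - 7/2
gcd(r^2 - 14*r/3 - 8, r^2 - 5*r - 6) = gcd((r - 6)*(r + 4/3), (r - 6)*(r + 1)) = r - 6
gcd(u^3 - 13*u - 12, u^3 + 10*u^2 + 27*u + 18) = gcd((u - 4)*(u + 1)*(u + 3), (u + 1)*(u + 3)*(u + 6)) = u^2 + 4*u + 3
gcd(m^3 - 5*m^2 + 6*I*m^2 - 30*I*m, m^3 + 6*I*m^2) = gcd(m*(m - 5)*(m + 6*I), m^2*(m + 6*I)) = m^2 + 6*I*m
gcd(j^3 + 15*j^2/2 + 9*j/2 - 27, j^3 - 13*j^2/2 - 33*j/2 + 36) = j^2 + 3*j/2 - 9/2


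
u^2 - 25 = (u - 5)*(u + 5)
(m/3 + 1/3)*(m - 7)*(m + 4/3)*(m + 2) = m^4/3 - 8*m^3/9 - 73*m^2/9 - 118*m/9 - 56/9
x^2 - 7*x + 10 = (x - 5)*(x - 2)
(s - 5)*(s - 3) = s^2 - 8*s + 15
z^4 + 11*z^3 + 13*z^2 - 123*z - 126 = (z - 3)*(z + 1)*(z + 6)*(z + 7)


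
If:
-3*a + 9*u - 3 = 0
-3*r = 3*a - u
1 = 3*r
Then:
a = -1/4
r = 1/3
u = 1/4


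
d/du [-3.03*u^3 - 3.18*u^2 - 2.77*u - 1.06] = -9.09*u^2 - 6.36*u - 2.77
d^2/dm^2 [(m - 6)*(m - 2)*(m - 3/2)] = 6*m - 19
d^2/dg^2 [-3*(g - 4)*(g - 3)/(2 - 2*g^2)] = 3*(-7*g^3 + 39*g^2 - 21*g + 13)/(g^6 - 3*g^4 + 3*g^2 - 1)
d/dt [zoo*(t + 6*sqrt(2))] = zoo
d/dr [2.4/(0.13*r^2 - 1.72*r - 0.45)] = (4.128 - 0.624*r)/(-0.13*r^2 + 1.72*r + 0.45)^2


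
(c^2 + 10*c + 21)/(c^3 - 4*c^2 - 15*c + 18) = (c + 7)/(c^2 - 7*c + 6)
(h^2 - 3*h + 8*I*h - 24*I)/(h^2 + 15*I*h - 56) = (h - 3)/(h + 7*I)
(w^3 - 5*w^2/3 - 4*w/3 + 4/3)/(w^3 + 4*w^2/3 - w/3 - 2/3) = (w - 2)/(w + 1)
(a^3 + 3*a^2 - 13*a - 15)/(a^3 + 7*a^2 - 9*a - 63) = (a^2 + 6*a + 5)/(a^2 + 10*a + 21)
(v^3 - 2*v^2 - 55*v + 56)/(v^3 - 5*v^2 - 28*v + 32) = (v + 7)/(v + 4)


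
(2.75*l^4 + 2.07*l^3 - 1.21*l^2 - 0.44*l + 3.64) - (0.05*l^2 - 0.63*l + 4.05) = 2.75*l^4 + 2.07*l^3 - 1.26*l^2 + 0.19*l - 0.41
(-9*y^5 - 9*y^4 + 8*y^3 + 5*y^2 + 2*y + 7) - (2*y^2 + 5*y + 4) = -9*y^5 - 9*y^4 + 8*y^3 + 3*y^2 - 3*y + 3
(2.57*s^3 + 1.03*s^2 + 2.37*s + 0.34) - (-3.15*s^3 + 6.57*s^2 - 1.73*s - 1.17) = 5.72*s^3 - 5.54*s^2 + 4.1*s + 1.51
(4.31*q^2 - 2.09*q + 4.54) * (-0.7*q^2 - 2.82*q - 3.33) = -3.017*q^4 - 10.6912*q^3 - 11.6365*q^2 - 5.8431*q - 15.1182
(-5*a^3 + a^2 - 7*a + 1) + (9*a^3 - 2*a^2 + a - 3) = 4*a^3 - a^2 - 6*a - 2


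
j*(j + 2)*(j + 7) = j^3 + 9*j^2 + 14*j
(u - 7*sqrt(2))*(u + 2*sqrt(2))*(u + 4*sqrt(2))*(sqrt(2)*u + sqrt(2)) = sqrt(2)*u^4 - 2*u^3 + sqrt(2)*u^3 - 68*sqrt(2)*u^2 - 2*u^2 - 224*u - 68*sqrt(2)*u - 224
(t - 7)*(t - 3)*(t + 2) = t^3 - 8*t^2 + t + 42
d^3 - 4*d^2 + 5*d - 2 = (d - 2)*(d - 1)^2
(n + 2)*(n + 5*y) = n^2 + 5*n*y + 2*n + 10*y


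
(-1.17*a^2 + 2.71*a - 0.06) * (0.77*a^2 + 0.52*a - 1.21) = -0.9009*a^4 + 1.4783*a^3 + 2.7787*a^2 - 3.3103*a + 0.0726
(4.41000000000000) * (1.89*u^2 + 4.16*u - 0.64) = 8.3349*u^2 + 18.3456*u - 2.8224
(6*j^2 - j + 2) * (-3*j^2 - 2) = -18*j^4 + 3*j^3 - 18*j^2 + 2*j - 4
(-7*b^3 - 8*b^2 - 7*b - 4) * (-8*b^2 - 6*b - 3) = 56*b^5 + 106*b^4 + 125*b^3 + 98*b^2 + 45*b + 12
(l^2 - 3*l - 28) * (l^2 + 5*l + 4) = l^4 + 2*l^3 - 39*l^2 - 152*l - 112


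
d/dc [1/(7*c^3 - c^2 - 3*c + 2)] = (-21*c^2 + 2*c + 3)/(7*c^3 - c^2 - 3*c + 2)^2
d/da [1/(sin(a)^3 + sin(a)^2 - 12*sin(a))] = (-3*sin(a)^2 - 2*sin(a) + 12)*cos(a)/((sin(a)^2 + sin(a) - 12)^2*sin(a)^2)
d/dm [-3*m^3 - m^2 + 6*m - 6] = -9*m^2 - 2*m + 6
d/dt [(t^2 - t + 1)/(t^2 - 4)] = (t^2 - 10*t + 4)/(t^4 - 8*t^2 + 16)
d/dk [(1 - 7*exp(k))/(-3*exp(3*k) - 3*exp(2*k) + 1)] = (-3*(3*exp(k) + 2)*(7*exp(k) - 1)*exp(k) + 21*exp(3*k) + 21*exp(2*k) - 7)*exp(k)/(3*exp(3*k) + 3*exp(2*k) - 1)^2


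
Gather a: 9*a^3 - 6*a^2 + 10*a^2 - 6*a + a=9*a^3 + 4*a^2 - 5*a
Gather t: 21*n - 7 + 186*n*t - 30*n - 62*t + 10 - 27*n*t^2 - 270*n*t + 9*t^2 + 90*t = -9*n + t^2*(9 - 27*n) + t*(28 - 84*n) + 3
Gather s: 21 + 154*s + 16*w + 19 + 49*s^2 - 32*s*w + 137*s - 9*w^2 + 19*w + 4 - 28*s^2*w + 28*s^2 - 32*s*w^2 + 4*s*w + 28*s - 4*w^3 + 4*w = s^2*(77 - 28*w) + s*(-32*w^2 - 28*w + 319) - 4*w^3 - 9*w^2 + 39*w + 44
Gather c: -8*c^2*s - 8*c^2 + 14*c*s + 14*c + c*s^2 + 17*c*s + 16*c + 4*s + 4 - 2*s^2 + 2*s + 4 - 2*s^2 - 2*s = c^2*(-8*s - 8) + c*(s^2 + 31*s + 30) - 4*s^2 + 4*s + 8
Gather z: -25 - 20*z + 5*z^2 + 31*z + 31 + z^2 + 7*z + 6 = 6*z^2 + 18*z + 12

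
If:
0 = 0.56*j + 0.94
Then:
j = -1.68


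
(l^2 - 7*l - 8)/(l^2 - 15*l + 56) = (l + 1)/(l - 7)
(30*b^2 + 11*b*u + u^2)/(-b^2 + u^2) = (30*b^2 + 11*b*u + u^2)/(-b^2 + u^2)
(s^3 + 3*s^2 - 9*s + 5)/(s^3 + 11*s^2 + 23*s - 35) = (s - 1)/(s + 7)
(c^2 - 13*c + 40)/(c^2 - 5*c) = (c - 8)/c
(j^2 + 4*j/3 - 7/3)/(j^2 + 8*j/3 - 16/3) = (3*j^2 + 4*j - 7)/(3*j^2 + 8*j - 16)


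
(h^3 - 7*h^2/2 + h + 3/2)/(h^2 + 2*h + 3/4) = 2*(h^2 - 4*h + 3)/(2*h + 3)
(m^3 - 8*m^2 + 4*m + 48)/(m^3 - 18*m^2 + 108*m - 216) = (m^2 - 2*m - 8)/(m^2 - 12*m + 36)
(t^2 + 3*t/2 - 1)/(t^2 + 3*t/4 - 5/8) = 4*(t + 2)/(4*t + 5)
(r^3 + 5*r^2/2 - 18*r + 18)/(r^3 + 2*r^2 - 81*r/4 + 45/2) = 2*(r - 2)/(2*r - 5)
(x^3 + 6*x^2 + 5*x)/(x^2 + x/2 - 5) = 2*x*(x^2 + 6*x + 5)/(2*x^2 + x - 10)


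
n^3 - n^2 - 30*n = n*(n - 6)*(n + 5)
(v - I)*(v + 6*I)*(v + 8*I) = v^3 + 13*I*v^2 - 34*v + 48*I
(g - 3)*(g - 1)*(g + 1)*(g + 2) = g^4 - g^3 - 7*g^2 + g + 6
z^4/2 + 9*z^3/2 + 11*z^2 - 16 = (z/2 + 1)*(z - 1)*(z + 4)^2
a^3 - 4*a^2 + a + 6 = (a - 3)*(a - 2)*(a + 1)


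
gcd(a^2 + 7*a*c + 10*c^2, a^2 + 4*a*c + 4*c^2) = a + 2*c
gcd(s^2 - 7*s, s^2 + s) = s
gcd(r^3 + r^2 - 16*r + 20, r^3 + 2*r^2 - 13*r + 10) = r^2 + 3*r - 10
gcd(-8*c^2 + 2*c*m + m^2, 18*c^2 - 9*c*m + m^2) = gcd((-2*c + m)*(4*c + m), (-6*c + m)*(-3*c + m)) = 1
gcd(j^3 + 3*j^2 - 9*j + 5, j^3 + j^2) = 1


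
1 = 1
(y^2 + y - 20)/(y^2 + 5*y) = (y - 4)/y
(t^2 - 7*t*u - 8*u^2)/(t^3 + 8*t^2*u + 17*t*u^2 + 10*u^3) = (t - 8*u)/(t^2 + 7*t*u + 10*u^2)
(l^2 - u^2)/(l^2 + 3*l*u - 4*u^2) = (l + u)/(l + 4*u)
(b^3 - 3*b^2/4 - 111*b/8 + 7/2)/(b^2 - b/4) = b - 1/2 - 14/b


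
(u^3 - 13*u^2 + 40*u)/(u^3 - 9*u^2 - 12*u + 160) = u/(u + 4)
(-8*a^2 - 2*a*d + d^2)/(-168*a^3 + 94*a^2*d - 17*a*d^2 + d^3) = (2*a + d)/(42*a^2 - 13*a*d + d^2)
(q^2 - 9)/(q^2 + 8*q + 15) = (q - 3)/(q + 5)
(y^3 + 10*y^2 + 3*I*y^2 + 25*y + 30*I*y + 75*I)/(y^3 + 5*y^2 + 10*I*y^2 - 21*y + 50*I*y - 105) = (y + 5)/(y + 7*I)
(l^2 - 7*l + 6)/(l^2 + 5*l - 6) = (l - 6)/(l + 6)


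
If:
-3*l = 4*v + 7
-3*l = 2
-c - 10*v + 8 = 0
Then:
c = 41/2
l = -2/3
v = -5/4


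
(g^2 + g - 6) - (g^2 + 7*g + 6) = -6*g - 12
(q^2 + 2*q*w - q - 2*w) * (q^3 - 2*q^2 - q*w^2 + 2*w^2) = q^5 + 2*q^4*w - 3*q^4 - q^3*w^2 - 6*q^3*w + 2*q^3 - 2*q^2*w^3 + 3*q^2*w^2 + 4*q^2*w + 6*q*w^3 - 2*q*w^2 - 4*w^3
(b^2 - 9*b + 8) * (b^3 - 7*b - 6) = b^5 - 9*b^4 + b^3 + 57*b^2 - 2*b - 48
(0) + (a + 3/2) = a + 3/2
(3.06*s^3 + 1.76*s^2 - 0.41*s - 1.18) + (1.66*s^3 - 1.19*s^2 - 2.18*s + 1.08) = 4.72*s^3 + 0.57*s^2 - 2.59*s - 0.0999999999999999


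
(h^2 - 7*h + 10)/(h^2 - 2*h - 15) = (h - 2)/(h + 3)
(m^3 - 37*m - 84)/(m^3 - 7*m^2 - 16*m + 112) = (m + 3)/(m - 4)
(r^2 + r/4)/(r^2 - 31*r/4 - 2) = r/(r - 8)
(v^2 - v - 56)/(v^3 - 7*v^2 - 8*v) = (v + 7)/(v*(v + 1))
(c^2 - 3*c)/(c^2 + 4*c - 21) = c/(c + 7)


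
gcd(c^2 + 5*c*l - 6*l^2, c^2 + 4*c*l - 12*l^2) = c + 6*l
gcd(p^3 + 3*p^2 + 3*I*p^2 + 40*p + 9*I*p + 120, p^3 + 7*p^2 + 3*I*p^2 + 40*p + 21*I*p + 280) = p^2 + 3*I*p + 40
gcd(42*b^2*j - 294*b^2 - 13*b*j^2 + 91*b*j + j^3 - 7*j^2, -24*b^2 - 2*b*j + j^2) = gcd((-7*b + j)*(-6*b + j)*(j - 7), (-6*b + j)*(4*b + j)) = 6*b - j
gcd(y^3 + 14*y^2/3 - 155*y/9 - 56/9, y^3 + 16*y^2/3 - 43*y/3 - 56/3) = y^2 + 13*y/3 - 56/3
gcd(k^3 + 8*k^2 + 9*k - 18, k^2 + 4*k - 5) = k - 1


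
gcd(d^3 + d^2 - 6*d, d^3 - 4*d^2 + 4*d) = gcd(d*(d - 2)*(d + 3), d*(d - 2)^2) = d^2 - 2*d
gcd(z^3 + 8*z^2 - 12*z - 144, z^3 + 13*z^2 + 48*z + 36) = z^2 + 12*z + 36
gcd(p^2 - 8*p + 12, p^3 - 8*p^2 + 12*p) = p^2 - 8*p + 12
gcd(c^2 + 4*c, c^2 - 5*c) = c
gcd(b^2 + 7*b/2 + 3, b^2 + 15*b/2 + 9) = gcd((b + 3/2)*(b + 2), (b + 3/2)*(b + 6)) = b + 3/2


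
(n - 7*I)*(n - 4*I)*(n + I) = n^3 - 10*I*n^2 - 17*n - 28*I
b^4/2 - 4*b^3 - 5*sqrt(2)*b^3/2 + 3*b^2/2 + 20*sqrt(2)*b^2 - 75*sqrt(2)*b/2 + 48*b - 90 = (b/2 + sqrt(2)/2)*(b - 5)*(b - 3)*(b - 6*sqrt(2))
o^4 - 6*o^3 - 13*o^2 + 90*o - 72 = (o - 6)*(o - 3)*(o - 1)*(o + 4)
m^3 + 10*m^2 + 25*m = m*(m + 5)^2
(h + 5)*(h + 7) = h^2 + 12*h + 35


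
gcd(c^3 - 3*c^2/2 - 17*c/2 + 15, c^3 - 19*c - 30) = c + 3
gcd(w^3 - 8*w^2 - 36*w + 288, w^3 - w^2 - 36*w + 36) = w^2 - 36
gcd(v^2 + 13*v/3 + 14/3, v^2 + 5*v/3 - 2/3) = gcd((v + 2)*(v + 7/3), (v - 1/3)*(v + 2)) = v + 2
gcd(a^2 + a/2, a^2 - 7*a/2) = a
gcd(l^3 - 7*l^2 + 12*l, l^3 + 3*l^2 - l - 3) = 1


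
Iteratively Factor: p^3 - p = (p - 1)*(p^2 + p) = p*(p - 1)*(p + 1)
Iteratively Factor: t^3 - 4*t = (t - 2)*(t^2 + 2*t) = (t - 2)*(t + 2)*(t)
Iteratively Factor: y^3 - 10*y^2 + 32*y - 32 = (y - 4)*(y^2 - 6*y + 8) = (y - 4)*(y - 2)*(y - 4)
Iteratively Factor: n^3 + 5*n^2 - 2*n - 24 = (n + 4)*(n^2 + n - 6) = (n - 2)*(n + 4)*(n + 3)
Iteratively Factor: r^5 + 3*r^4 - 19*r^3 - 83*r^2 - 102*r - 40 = (r + 4)*(r^4 - r^3 - 15*r^2 - 23*r - 10) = (r + 2)*(r + 4)*(r^3 - 3*r^2 - 9*r - 5) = (r + 1)*(r + 2)*(r + 4)*(r^2 - 4*r - 5) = (r - 5)*(r + 1)*(r + 2)*(r + 4)*(r + 1)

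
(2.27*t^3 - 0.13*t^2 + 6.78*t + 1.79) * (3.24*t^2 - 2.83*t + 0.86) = 7.3548*t^5 - 6.8453*t^4 + 24.2873*t^3 - 13.4996*t^2 + 0.765099999999999*t + 1.5394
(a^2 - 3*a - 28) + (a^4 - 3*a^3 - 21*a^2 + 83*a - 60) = a^4 - 3*a^3 - 20*a^2 + 80*a - 88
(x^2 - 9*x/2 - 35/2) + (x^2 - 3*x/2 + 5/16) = 2*x^2 - 6*x - 275/16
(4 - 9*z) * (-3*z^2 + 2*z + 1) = 27*z^3 - 30*z^2 - z + 4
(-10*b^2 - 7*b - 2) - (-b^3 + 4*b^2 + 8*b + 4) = b^3 - 14*b^2 - 15*b - 6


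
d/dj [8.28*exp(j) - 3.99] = 8.28*exp(j)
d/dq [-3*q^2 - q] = -6*q - 1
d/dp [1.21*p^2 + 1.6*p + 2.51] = 2.42*p + 1.6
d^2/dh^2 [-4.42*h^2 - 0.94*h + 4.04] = -8.84000000000000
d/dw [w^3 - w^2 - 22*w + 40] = 3*w^2 - 2*w - 22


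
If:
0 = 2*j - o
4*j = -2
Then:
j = -1/2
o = -1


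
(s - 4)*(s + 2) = s^2 - 2*s - 8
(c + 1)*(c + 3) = c^2 + 4*c + 3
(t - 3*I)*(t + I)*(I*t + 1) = I*t^3 + 3*t^2 + I*t + 3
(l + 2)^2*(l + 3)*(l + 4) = l^4 + 11*l^3 + 44*l^2 + 76*l + 48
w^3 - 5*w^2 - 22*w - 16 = (w - 8)*(w + 1)*(w + 2)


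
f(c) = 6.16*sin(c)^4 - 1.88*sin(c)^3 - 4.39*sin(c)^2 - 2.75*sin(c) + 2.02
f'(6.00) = -1.22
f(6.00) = 2.52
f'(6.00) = -1.22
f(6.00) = 2.52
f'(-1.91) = 6.70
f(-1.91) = 7.16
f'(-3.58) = 5.08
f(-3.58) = 0.12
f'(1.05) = 0.73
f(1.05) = -1.41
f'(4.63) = 1.97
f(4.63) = 8.34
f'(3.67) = 2.52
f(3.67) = 2.93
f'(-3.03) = 1.86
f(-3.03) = 2.28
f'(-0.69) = -4.47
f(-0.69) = 3.49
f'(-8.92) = 2.28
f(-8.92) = 2.87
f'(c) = 24.64*sin(c)^3*cos(c) - 5.64*sin(c)^2*cos(c) - 8.78*sin(c)*cos(c) - 2.75*cos(c)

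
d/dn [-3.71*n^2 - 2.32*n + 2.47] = -7.42*n - 2.32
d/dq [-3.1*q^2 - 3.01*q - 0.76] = -6.2*q - 3.01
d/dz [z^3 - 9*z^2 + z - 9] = 3*z^2 - 18*z + 1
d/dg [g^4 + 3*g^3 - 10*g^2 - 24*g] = 4*g^3 + 9*g^2 - 20*g - 24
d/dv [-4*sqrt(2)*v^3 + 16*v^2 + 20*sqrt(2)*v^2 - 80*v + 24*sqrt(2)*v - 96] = -12*sqrt(2)*v^2 + 32*v + 40*sqrt(2)*v - 80 + 24*sqrt(2)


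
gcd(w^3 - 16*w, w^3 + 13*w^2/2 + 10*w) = w^2 + 4*w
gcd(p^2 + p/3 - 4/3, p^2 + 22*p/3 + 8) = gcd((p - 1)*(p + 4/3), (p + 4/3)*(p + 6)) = p + 4/3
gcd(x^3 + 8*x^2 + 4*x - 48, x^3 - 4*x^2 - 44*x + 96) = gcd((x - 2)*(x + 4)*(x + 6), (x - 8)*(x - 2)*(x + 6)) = x^2 + 4*x - 12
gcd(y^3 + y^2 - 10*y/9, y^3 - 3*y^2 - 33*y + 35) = 1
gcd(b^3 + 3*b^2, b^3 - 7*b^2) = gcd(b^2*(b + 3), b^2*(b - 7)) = b^2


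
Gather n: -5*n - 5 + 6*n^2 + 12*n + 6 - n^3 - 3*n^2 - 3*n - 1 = -n^3 + 3*n^2 + 4*n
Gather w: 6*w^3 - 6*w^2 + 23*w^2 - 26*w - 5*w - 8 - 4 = 6*w^3 + 17*w^2 - 31*w - 12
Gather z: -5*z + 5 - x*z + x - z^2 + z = x - z^2 + z*(-x - 4) + 5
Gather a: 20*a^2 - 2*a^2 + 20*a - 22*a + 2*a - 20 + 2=18*a^2 - 18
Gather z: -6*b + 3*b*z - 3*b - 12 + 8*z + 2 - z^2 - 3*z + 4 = -9*b - z^2 + z*(3*b + 5) - 6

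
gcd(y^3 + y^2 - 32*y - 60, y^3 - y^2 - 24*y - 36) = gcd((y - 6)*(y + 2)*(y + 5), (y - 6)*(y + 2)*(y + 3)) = y^2 - 4*y - 12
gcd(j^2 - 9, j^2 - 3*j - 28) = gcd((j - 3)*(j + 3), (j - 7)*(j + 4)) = 1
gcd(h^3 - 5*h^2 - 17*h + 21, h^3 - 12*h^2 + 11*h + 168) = h^2 - 4*h - 21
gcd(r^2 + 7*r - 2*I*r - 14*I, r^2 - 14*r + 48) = 1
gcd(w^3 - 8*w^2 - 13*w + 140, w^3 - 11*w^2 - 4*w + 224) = w^2 - 3*w - 28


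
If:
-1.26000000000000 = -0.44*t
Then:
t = 2.86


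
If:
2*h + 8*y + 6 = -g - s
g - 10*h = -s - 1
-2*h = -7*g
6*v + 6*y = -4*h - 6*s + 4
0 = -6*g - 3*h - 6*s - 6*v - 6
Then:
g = -55/136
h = -385/272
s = -59/4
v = 8085/544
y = 815/544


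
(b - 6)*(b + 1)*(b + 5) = b^3 - 31*b - 30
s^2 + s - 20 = (s - 4)*(s + 5)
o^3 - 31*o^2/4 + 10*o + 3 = (o - 6)*(o - 2)*(o + 1/4)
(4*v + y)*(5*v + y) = 20*v^2 + 9*v*y + y^2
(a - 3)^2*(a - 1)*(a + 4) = a^4 - 3*a^3 - 13*a^2 + 51*a - 36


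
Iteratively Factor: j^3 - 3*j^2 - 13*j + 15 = (j + 3)*(j^2 - 6*j + 5) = (j - 5)*(j + 3)*(j - 1)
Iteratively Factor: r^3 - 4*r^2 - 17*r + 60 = (r - 3)*(r^2 - r - 20) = (r - 3)*(r + 4)*(r - 5)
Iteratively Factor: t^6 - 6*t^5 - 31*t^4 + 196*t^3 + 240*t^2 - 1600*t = (t - 4)*(t^5 - 2*t^4 - 39*t^3 + 40*t^2 + 400*t) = (t - 4)*(t + 4)*(t^4 - 6*t^3 - 15*t^2 + 100*t) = (t - 4)*(t + 4)^2*(t^3 - 10*t^2 + 25*t) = (t - 5)*(t - 4)*(t + 4)^2*(t^2 - 5*t) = t*(t - 5)*(t - 4)*(t + 4)^2*(t - 5)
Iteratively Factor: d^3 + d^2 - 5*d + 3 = (d - 1)*(d^2 + 2*d - 3) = (d - 1)^2*(d + 3)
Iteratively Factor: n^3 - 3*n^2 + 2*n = (n - 2)*(n^2 - n) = n*(n - 2)*(n - 1)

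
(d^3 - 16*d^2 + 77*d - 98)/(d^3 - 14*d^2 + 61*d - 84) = (d^2 - 9*d + 14)/(d^2 - 7*d + 12)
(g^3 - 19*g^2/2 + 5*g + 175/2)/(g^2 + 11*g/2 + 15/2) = (g^2 - 12*g + 35)/(g + 3)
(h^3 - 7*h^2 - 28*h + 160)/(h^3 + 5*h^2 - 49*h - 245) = (h^2 - 12*h + 32)/(h^2 - 49)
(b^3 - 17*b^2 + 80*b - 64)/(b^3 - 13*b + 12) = (b^2 - 16*b + 64)/(b^2 + b - 12)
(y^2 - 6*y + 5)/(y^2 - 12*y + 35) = (y - 1)/(y - 7)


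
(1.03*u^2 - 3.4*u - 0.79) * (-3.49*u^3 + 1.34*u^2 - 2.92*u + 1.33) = -3.5947*u^5 + 13.2462*u^4 - 4.8065*u^3 + 10.2393*u^2 - 2.2152*u - 1.0507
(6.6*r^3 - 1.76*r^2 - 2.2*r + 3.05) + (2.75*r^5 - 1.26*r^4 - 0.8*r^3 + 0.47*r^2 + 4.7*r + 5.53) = 2.75*r^5 - 1.26*r^4 + 5.8*r^3 - 1.29*r^2 + 2.5*r + 8.58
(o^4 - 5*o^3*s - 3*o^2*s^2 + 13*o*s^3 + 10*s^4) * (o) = o^5 - 5*o^4*s - 3*o^3*s^2 + 13*o^2*s^3 + 10*o*s^4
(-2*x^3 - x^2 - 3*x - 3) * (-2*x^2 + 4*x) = 4*x^5 - 6*x^4 + 2*x^3 - 6*x^2 - 12*x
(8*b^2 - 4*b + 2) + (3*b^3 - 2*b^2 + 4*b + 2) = 3*b^3 + 6*b^2 + 4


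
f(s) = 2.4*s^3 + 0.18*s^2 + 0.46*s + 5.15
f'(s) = 7.2*s^2 + 0.36*s + 0.46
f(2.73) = 56.58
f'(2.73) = 55.10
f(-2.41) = -28.51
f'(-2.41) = 41.41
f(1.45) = 13.51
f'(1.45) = 16.12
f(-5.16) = -322.16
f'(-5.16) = 190.31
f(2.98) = 71.63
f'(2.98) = 65.47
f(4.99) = 310.13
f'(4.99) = 181.54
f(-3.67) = -112.75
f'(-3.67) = 96.11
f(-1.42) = -2.01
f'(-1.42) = 14.47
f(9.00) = 1773.47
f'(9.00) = 586.90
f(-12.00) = -4121.65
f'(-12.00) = 1032.94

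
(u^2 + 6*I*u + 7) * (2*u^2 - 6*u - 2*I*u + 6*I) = 2*u^4 - 6*u^3 + 10*I*u^3 + 26*u^2 - 30*I*u^2 - 78*u - 14*I*u + 42*I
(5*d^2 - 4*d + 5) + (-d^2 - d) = 4*d^2 - 5*d + 5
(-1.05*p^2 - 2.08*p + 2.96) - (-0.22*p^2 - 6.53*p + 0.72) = -0.83*p^2 + 4.45*p + 2.24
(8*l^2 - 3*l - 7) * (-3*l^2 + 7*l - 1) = -24*l^4 + 65*l^3 - 8*l^2 - 46*l + 7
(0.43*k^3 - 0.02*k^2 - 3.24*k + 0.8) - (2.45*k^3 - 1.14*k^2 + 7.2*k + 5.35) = -2.02*k^3 + 1.12*k^2 - 10.44*k - 4.55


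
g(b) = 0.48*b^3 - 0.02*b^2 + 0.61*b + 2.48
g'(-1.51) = 3.95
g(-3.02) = -12.77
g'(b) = 1.44*b^2 - 0.04*b + 0.61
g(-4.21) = -36.26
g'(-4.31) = 27.53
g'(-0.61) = 1.17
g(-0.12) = 2.41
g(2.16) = 8.54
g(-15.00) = -1631.17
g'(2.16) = 7.24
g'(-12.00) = 208.45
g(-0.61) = 1.99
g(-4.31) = -38.95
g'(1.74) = 4.90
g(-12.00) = -837.16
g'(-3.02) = 13.86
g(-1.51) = -0.14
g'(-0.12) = 0.64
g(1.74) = 6.01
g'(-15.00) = 325.21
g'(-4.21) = 26.30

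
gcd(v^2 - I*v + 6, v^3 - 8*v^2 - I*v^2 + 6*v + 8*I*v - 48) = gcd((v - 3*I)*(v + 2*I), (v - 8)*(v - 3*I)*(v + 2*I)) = v^2 - I*v + 6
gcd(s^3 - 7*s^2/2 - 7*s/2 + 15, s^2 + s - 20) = 1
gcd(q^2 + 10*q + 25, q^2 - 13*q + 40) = 1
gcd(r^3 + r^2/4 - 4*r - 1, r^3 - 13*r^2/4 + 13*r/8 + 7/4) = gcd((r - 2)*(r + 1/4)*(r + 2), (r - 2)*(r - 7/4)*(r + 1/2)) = r - 2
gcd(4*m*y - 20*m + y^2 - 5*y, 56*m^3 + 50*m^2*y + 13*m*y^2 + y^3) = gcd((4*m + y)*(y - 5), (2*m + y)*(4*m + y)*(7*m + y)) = 4*m + y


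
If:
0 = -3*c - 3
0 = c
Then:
No Solution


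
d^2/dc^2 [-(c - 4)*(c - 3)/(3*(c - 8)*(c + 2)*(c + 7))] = 2*(-c^6 + 21*c^5 - 225*c^4 - 525*c^3 + 6420*c^2 + 408*c - 99728)/(3*(c^9 + 3*c^8 - 171*c^7 - 683*c^6 + 9246*c^5 + 48732*c^4 - 118504*c^3 - 1092672*c^2 - 2182656*c - 1404928))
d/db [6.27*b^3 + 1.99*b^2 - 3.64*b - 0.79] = 18.81*b^2 + 3.98*b - 3.64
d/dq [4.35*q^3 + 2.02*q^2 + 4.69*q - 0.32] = 13.05*q^2 + 4.04*q + 4.69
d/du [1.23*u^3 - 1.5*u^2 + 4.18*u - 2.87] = 3.69*u^2 - 3.0*u + 4.18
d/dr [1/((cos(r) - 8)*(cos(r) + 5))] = (2*cos(r) - 3)*sin(r)/((cos(r) - 8)^2*(cos(r) + 5)^2)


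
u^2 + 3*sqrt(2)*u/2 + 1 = (u + sqrt(2)/2)*(u + sqrt(2))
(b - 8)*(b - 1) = b^2 - 9*b + 8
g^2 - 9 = (g - 3)*(g + 3)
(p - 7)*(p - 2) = p^2 - 9*p + 14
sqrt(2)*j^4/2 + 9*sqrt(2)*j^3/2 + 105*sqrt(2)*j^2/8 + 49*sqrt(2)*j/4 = j*(j + 7/2)^2*(sqrt(2)*j/2 + sqrt(2))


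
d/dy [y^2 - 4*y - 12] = 2*y - 4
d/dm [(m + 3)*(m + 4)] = 2*m + 7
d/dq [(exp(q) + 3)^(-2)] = -2*exp(q)/(exp(q) + 3)^3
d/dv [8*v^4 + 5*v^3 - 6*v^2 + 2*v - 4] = 32*v^3 + 15*v^2 - 12*v + 2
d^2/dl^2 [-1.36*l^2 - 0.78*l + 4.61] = -2.72000000000000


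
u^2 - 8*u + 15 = (u - 5)*(u - 3)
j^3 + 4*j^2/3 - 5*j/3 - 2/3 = (j - 1)*(j + 1/3)*(j + 2)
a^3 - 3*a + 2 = (a - 1)^2*(a + 2)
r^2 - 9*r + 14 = (r - 7)*(r - 2)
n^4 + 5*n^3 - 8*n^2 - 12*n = n*(n - 2)*(n + 1)*(n + 6)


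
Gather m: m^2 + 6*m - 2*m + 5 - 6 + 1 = m^2 + 4*m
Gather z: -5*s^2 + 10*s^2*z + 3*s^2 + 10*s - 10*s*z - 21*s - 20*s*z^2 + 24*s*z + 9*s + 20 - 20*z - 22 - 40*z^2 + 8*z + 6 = -2*s^2 - 2*s + z^2*(-20*s - 40) + z*(10*s^2 + 14*s - 12) + 4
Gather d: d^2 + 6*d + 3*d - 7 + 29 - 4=d^2 + 9*d + 18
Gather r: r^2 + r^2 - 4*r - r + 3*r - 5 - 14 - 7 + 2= 2*r^2 - 2*r - 24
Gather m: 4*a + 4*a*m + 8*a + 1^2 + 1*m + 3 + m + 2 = 12*a + m*(4*a + 2) + 6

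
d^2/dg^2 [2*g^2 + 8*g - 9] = 4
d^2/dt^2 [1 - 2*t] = 0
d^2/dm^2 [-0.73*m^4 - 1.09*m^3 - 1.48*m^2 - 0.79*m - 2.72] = -8.76*m^2 - 6.54*m - 2.96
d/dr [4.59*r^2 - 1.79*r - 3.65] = 9.18*r - 1.79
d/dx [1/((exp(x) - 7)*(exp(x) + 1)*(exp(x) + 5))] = -((exp(x) - 7)*(exp(x) + 1) + (exp(x) - 7)*(exp(x) + 5) + (exp(x) + 1)*(exp(x) + 5))/(4*(exp(x) - 7)^2*(exp(x) + 5)^2*cosh(x/2)^2)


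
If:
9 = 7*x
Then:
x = 9/7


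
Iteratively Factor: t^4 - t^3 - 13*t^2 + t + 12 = (t + 3)*(t^3 - 4*t^2 - t + 4) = (t - 4)*(t + 3)*(t^2 - 1) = (t - 4)*(t - 1)*(t + 3)*(t + 1)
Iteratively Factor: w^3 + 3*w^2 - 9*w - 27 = (w + 3)*(w^2 - 9) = (w - 3)*(w + 3)*(w + 3)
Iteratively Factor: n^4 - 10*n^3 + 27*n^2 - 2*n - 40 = (n - 2)*(n^3 - 8*n^2 + 11*n + 20) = (n - 2)*(n + 1)*(n^2 - 9*n + 20) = (n - 4)*(n - 2)*(n + 1)*(n - 5)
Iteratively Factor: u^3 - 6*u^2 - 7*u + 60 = (u - 4)*(u^2 - 2*u - 15) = (u - 4)*(u + 3)*(u - 5)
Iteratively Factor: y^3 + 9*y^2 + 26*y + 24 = (y + 2)*(y^2 + 7*y + 12) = (y + 2)*(y + 3)*(y + 4)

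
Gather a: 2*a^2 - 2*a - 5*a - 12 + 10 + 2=2*a^2 - 7*a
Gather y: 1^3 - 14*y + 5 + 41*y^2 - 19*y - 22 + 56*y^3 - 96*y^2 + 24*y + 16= 56*y^3 - 55*y^2 - 9*y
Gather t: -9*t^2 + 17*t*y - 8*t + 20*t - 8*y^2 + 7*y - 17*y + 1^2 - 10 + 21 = -9*t^2 + t*(17*y + 12) - 8*y^2 - 10*y + 12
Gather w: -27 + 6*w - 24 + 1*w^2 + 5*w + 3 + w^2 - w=2*w^2 + 10*w - 48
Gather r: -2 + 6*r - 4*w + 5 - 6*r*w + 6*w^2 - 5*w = r*(6 - 6*w) + 6*w^2 - 9*w + 3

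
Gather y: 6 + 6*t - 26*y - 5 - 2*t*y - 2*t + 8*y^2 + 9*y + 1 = 4*t + 8*y^2 + y*(-2*t - 17) + 2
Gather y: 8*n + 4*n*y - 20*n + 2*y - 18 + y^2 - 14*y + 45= -12*n + y^2 + y*(4*n - 12) + 27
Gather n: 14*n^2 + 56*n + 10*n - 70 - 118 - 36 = 14*n^2 + 66*n - 224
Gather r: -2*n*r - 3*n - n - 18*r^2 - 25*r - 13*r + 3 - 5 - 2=-4*n - 18*r^2 + r*(-2*n - 38) - 4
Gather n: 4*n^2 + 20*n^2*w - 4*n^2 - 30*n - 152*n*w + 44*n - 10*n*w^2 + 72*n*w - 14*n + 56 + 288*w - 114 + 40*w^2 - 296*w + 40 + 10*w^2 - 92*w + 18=20*n^2*w + n*(-10*w^2 - 80*w) + 50*w^2 - 100*w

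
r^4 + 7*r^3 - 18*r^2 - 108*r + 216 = (r - 3)*(r - 2)*(r + 6)^2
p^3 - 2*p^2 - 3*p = p*(p - 3)*(p + 1)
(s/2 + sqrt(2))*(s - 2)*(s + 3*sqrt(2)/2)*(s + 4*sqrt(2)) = s^4/2 - s^3 + 15*sqrt(2)*s^3/4 - 15*sqrt(2)*s^2/2 + 17*s^2 - 34*s + 12*sqrt(2)*s - 24*sqrt(2)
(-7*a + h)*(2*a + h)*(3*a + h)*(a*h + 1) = -42*a^4*h - 29*a^3*h^2 - 42*a^3 - 2*a^2*h^3 - 29*a^2*h + a*h^4 - 2*a*h^2 + h^3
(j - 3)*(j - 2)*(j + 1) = j^3 - 4*j^2 + j + 6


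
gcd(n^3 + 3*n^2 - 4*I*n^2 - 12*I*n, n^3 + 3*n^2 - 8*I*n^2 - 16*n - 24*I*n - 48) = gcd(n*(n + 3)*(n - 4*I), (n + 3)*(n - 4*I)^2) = n^2 + n*(3 - 4*I) - 12*I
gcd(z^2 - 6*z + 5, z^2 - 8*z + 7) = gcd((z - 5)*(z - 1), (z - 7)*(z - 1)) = z - 1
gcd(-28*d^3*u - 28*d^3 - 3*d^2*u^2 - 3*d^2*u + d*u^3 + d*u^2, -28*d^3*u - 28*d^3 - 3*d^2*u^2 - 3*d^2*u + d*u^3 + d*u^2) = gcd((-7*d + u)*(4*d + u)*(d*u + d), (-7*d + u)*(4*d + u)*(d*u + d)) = -28*d^3*u - 28*d^3 - 3*d^2*u^2 - 3*d^2*u + d*u^3 + d*u^2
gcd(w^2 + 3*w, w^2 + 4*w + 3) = w + 3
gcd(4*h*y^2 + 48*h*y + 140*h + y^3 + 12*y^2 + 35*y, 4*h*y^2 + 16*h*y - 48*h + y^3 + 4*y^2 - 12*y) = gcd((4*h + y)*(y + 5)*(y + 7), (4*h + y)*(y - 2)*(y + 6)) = 4*h + y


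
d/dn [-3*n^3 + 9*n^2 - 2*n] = -9*n^2 + 18*n - 2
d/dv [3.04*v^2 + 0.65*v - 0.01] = 6.08*v + 0.65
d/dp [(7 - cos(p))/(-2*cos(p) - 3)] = -17*sin(p)/(2*cos(p) + 3)^2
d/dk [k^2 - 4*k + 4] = 2*k - 4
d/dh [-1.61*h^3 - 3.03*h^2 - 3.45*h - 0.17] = -4.83*h^2 - 6.06*h - 3.45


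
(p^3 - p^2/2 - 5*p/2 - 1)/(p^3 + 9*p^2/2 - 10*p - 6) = (p + 1)/(p + 6)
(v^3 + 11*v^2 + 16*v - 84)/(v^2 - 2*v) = v + 13 + 42/v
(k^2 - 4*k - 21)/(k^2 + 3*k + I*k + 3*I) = (k - 7)/(k + I)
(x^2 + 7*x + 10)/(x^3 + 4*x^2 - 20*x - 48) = (x + 5)/(x^2 + 2*x - 24)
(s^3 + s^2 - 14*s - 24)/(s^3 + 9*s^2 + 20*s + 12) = (s^2 - s - 12)/(s^2 + 7*s + 6)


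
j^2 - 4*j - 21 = (j - 7)*(j + 3)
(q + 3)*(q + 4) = q^2 + 7*q + 12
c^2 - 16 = (c - 4)*(c + 4)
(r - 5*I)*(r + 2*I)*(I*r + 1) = I*r^3 + 4*r^2 + 7*I*r + 10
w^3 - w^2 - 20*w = w*(w - 5)*(w + 4)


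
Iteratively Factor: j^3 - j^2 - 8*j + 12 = (j + 3)*(j^2 - 4*j + 4) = (j - 2)*(j + 3)*(j - 2)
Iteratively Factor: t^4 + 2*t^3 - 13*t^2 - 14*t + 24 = (t + 4)*(t^3 - 2*t^2 - 5*t + 6) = (t + 2)*(t + 4)*(t^2 - 4*t + 3) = (t - 1)*(t + 2)*(t + 4)*(t - 3)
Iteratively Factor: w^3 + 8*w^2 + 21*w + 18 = (w + 3)*(w^2 + 5*w + 6) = (w + 2)*(w + 3)*(w + 3)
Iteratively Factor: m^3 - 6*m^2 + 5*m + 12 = (m - 3)*(m^2 - 3*m - 4) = (m - 3)*(m + 1)*(m - 4)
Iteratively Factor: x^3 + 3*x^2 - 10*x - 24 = (x + 4)*(x^2 - x - 6) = (x + 2)*(x + 4)*(x - 3)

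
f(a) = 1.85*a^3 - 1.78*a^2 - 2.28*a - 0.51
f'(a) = 5.55*a^2 - 3.56*a - 2.28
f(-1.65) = -9.90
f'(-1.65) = 18.70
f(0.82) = -2.56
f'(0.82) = -1.47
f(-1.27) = -4.27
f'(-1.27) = 11.19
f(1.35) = -2.28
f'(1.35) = 3.03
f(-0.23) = -0.10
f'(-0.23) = -1.17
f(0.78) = -2.49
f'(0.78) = -1.68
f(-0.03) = -0.44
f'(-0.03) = -2.17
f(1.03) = -2.73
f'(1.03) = -0.06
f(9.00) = 1183.44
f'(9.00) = 415.23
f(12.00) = 2912.61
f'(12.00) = 754.20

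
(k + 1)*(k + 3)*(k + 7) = k^3 + 11*k^2 + 31*k + 21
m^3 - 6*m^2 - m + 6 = (m - 6)*(m - 1)*(m + 1)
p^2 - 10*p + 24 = (p - 6)*(p - 4)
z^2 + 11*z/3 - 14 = (z - 7/3)*(z + 6)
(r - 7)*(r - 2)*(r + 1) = r^3 - 8*r^2 + 5*r + 14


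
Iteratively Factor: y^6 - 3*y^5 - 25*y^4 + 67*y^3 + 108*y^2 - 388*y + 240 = (y + 4)*(y^5 - 7*y^4 + 3*y^3 + 55*y^2 - 112*y + 60) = (y - 1)*(y + 4)*(y^4 - 6*y^3 - 3*y^2 + 52*y - 60) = (y - 1)*(y + 3)*(y + 4)*(y^3 - 9*y^2 + 24*y - 20) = (y - 5)*(y - 1)*(y + 3)*(y + 4)*(y^2 - 4*y + 4) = (y - 5)*(y - 2)*(y - 1)*(y + 3)*(y + 4)*(y - 2)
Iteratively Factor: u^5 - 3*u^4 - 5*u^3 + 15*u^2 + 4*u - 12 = (u - 3)*(u^4 - 5*u^2 + 4) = (u - 3)*(u - 2)*(u^3 + 2*u^2 - u - 2) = (u - 3)*(u - 2)*(u + 2)*(u^2 - 1) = (u - 3)*(u - 2)*(u + 1)*(u + 2)*(u - 1)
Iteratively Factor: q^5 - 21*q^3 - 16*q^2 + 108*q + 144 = (q - 4)*(q^4 + 4*q^3 - 5*q^2 - 36*q - 36) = (q - 4)*(q + 2)*(q^3 + 2*q^2 - 9*q - 18) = (q - 4)*(q + 2)*(q + 3)*(q^2 - q - 6) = (q - 4)*(q + 2)^2*(q + 3)*(q - 3)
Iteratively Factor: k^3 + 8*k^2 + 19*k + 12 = (k + 4)*(k^2 + 4*k + 3) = (k + 3)*(k + 4)*(k + 1)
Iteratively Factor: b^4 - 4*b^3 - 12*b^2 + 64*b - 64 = (b - 2)*(b^3 - 2*b^2 - 16*b + 32) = (b - 2)^2*(b^2 - 16) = (b - 2)^2*(b + 4)*(b - 4)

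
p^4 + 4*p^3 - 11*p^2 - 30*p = p*(p - 3)*(p + 2)*(p + 5)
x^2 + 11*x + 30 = (x + 5)*(x + 6)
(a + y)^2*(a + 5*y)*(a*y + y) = a^4*y + 7*a^3*y^2 + a^3*y + 11*a^2*y^3 + 7*a^2*y^2 + 5*a*y^4 + 11*a*y^3 + 5*y^4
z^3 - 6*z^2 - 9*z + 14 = (z - 7)*(z - 1)*(z + 2)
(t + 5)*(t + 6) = t^2 + 11*t + 30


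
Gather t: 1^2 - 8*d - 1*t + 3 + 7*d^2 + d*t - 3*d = 7*d^2 - 11*d + t*(d - 1) + 4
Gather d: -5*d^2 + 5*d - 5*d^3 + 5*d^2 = -5*d^3 + 5*d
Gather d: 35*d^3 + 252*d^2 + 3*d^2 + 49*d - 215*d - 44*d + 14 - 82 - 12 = 35*d^3 + 255*d^2 - 210*d - 80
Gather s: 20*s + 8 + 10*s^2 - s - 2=10*s^2 + 19*s + 6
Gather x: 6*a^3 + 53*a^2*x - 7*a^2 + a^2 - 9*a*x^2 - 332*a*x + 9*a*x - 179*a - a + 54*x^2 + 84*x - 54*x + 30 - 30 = 6*a^3 - 6*a^2 - 180*a + x^2*(54 - 9*a) + x*(53*a^2 - 323*a + 30)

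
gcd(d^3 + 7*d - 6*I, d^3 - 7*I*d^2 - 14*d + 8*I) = d^2 - 3*I*d - 2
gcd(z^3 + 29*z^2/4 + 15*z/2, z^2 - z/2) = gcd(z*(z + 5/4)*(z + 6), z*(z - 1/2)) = z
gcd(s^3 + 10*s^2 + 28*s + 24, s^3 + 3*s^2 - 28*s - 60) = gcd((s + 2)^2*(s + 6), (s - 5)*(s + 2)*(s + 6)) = s^2 + 8*s + 12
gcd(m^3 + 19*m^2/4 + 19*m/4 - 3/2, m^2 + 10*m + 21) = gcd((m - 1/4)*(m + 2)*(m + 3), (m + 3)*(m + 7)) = m + 3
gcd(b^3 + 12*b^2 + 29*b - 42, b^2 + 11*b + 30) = b + 6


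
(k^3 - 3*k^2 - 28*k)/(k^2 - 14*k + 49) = k*(k + 4)/(k - 7)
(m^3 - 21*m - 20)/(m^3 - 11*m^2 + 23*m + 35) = (m + 4)/(m - 7)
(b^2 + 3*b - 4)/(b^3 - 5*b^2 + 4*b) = (b + 4)/(b*(b - 4))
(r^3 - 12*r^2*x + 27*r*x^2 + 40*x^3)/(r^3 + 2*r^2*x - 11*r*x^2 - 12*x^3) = (-r^2 + 13*r*x - 40*x^2)/(-r^2 - r*x + 12*x^2)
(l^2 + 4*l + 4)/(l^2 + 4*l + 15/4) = 4*(l^2 + 4*l + 4)/(4*l^2 + 16*l + 15)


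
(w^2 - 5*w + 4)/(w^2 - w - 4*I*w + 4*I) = (w - 4)/(w - 4*I)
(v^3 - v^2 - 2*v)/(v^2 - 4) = v*(v + 1)/(v + 2)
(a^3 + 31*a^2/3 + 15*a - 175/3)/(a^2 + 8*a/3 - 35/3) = (3*a^2 + 16*a - 35)/(3*a - 7)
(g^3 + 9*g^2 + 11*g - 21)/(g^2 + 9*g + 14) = (g^2 + 2*g - 3)/(g + 2)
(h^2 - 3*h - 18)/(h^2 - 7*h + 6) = (h + 3)/(h - 1)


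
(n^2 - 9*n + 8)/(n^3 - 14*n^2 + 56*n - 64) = (n - 1)/(n^2 - 6*n + 8)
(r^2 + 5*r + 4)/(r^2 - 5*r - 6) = (r + 4)/(r - 6)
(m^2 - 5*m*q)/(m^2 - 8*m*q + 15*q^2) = m/(m - 3*q)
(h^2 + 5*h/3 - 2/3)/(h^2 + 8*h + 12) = (h - 1/3)/(h + 6)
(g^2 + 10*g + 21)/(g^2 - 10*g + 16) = (g^2 + 10*g + 21)/(g^2 - 10*g + 16)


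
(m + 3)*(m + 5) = m^2 + 8*m + 15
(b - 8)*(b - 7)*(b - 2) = b^3 - 17*b^2 + 86*b - 112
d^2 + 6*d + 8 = (d + 2)*(d + 4)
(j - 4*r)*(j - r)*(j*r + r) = j^3*r - 5*j^2*r^2 + j^2*r + 4*j*r^3 - 5*j*r^2 + 4*r^3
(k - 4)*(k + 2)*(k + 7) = k^3 + 5*k^2 - 22*k - 56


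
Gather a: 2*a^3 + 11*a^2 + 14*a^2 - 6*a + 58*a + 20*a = 2*a^3 + 25*a^2 + 72*a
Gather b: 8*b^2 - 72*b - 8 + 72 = 8*b^2 - 72*b + 64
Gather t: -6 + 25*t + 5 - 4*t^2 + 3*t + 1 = -4*t^2 + 28*t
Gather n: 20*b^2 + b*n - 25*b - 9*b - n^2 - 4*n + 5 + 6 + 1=20*b^2 - 34*b - n^2 + n*(b - 4) + 12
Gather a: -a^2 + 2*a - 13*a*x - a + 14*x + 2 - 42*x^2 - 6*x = -a^2 + a*(1 - 13*x) - 42*x^2 + 8*x + 2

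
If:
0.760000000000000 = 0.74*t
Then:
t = 1.03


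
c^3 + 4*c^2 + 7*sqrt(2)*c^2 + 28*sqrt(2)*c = c*(c + 4)*(c + 7*sqrt(2))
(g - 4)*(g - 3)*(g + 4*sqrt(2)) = g^3 - 7*g^2 + 4*sqrt(2)*g^2 - 28*sqrt(2)*g + 12*g + 48*sqrt(2)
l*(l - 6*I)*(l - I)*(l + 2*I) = l^4 - 5*I*l^3 + 8*l^2 - 12*I*l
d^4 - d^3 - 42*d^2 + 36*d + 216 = (d - 6)*(d - 3)*(d + 2)*(d + 6)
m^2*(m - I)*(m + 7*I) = m^4 + 6*I*m^3 + 7*m^2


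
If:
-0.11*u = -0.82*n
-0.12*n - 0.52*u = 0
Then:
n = 0.00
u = 0.00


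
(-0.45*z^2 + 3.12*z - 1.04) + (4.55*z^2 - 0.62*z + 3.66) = 4.1*z^2 + 2.5*z + 2.62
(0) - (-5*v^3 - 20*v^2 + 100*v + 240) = 5*v^3 + 20*v^2 - 100*v - 240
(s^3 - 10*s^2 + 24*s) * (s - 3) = s^4 - 13*s^3 + 54*s^2 - 72*s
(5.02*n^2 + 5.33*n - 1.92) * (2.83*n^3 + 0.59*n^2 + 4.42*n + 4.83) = 14.2066*n^5 + 18.0457*n^4 + 19.8995*n^3 + 46.6724*n^2 + 17.2575*n - 9.2736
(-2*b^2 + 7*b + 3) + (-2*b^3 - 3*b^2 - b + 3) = -2*b^3 - 5*b^2 + 6*b + 6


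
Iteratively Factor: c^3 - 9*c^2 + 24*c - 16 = (c - 4)*(c^2 - 5*c + 4) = (c - 4)^2*(c - 1)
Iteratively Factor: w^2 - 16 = (w - 4)*(w + 4)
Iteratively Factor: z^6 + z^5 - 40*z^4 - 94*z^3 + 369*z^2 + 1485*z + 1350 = (z + 2)*(z^5 - z^4 - 38*z^3 - 18*z^2 + 405*z + 675) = (z - 5)*(z + 2)*(z^4 + 4*z^3 - 18*z^2 - 108*z - 135) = (z - 5)*(z + 2)*(z + 3)*(z^3 + z^2 - 21*z - 45) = (z - 5)*(z + 2)*(z + 3)^2*(z^2 - 2*z - 15) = (z - 5)^2*(z + 2)*(z + 3)^2*(z + 3)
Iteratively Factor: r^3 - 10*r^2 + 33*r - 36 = (r - 4)*(r^2 - 6*r + 9) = (r - 4)*(r - 3)*(r - 3)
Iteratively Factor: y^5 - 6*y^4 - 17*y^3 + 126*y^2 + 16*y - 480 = (y + 4)*(y^4 - 10*y^3 + 23*y^2 + 34*y - 120) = (y - 3)*(y + 4)*(y^3 - 7*y^2 + 2*y + 40) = (y - 5)*(y - 3)*(y + 4)*(y^2 - 2*y - 8) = (y - 5)*(y - 4)*(y - 3)*(y + 4)*(y + 2)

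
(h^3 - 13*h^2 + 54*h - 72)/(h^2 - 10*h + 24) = h - 3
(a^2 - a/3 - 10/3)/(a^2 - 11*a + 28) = (3*a^2 - a - 10)/(3*(a^2 - 11*a + 28))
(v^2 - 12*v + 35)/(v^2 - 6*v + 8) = (v^2 - 12*v + 35)/(v^2 - 6*v + 8)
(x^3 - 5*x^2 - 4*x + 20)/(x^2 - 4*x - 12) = (x^2 - 7*x + 10)/(x - 6)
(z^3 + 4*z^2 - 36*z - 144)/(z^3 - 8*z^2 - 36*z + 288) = (z + 4)/(z - 8)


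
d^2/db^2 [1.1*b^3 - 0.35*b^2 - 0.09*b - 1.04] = 6.6*b - 0.7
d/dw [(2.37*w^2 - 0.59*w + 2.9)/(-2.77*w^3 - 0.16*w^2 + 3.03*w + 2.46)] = (6.5649*w^4 - 3.2686*w^3 + 31.1857*w^2 + 12.5884*w - 10.2384)/(7.6729*w^6 + 0.8864*w^5 - 16.7606*w^4 - 14.598*w^3 + 8.3937*w^2 + 14.9076*w + 6.0516)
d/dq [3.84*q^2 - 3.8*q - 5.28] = 7.68*q - 3.8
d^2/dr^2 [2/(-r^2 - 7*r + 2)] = 4*(r^2 + 7*r - (2*r + 7)^2 - 2)/(r^2 + 7*r - 2)^3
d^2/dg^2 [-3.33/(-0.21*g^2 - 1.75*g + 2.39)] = (-0.293706*g^2 - 2.44755*g + 3.33*(0.42*g + 1.75)*(0.84*g + 3.5) + 3.342654)/(0.21*g^2 + 1.75*g - 2.39)^3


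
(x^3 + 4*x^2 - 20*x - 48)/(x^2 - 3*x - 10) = (x^2 + 2*x - 24)/(x - 5)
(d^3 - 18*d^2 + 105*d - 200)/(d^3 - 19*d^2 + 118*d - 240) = (d - 5)/(d - 6)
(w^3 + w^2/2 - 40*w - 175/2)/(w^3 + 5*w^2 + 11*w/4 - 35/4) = 2*(w^2 - 2*w - 35)/(2*w^2 + 5*w - 7)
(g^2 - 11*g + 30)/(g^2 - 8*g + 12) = (g - 5)/(g - 2)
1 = 1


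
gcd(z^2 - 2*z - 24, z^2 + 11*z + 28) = z + 4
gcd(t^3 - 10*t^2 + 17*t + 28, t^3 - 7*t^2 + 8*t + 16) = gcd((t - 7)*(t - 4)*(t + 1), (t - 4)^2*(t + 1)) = t^2 - 3*t - 4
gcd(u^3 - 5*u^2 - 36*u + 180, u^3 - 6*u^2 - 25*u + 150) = u^2 - 11*u + 30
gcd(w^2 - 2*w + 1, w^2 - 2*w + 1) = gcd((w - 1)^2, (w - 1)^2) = w^2 - 2*w + 1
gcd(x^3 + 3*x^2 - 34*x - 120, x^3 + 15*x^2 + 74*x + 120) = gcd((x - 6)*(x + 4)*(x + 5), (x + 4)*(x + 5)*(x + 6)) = x^2 + 9*x + 20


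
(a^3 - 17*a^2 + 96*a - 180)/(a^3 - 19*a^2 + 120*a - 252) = (a - 5)/(a - 7)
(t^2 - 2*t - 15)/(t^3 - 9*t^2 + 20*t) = (t + 3)/(t*(t - 4))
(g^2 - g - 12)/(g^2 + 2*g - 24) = (g + 3)/(g + 6)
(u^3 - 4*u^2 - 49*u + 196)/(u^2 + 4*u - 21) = (u^2 - 11*u + 28)/(u - 3)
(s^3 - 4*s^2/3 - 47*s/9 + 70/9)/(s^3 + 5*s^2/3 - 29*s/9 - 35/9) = (s - 2)/(s + 1)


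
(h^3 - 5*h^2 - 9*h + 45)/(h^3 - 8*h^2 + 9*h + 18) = (h^2 - 2*h - 15)/(h^2 - 5*h - 6)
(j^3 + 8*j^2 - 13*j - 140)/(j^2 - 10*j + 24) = (j^2 + 12*j + 35)/(j - 6)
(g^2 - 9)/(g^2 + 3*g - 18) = (g + 3)/(g + 6)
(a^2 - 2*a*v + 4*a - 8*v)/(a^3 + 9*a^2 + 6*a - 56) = (a - 2*v)/(a^2 + 5*a - 14)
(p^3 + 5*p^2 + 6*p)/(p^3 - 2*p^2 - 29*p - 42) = p/(p - 7)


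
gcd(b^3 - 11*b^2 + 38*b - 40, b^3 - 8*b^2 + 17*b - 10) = b^2 - 7*b + 10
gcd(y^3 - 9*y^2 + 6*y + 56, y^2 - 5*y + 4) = y - 4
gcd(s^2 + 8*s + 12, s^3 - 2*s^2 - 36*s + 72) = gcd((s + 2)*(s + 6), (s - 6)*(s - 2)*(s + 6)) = s + 6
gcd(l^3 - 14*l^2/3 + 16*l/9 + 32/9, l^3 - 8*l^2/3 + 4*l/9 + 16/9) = l^2 - 2*l/3 - 8/9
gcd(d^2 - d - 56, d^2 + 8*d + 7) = d + 7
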